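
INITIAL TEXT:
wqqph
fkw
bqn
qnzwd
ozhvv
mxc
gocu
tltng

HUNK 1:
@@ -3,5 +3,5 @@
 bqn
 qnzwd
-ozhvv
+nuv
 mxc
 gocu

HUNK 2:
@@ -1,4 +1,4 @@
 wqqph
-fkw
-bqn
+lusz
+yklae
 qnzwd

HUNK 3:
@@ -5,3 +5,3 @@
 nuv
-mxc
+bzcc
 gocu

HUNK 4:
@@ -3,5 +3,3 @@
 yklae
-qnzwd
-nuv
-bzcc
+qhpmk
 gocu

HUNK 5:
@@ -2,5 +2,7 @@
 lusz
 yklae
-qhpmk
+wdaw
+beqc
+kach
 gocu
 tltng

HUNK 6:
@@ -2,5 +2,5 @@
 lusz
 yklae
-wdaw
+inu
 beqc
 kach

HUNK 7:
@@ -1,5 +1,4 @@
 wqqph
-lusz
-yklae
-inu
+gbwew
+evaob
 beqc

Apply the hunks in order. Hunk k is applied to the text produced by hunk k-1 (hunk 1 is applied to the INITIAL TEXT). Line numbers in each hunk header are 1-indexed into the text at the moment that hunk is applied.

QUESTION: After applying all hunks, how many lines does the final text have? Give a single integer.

Hunk 1: at line 3 remove [ozhvv] add [nuv] -> 8 lines: wqqph fkw bqn qnzwd nuv mxc gocu tltng
Hunk 2: at line 1 remove [fkw,bqn] add [lusz,yklae] -> 8 lines: wqqph lusz yklae qnzwd nuv mxc gocu tltng
Hunk 3: at line 5 remove [mxc] add [bzcc] -> 8 lines: wqqph lusz yklae qnzwd nuv bzcc gocu tltng
Hunk 4: at line 3 remove [qnzwd,nuv,bzcc] add [qhpmk] -> 6 lines: wqqph lusz yklae qhpmk gocu tltng
Hunk 5: at line 2 remove [qhpmk] add [wdaw,beqc,kach] -> 8 lines: wqqph lusz yklae wdaw beqc kach gocu tltng
Hunk 6: at line 2 remove [wdaw] add [inu] -> 8 lines: wqqph lusz yklae inu beqc kach gocu tltng
Hunk 7: at line 1 remove [lusz,yklae,inu] add [gbwew,evaob] -> 7 lines: wqqph gbwew evaob beqc kach gocu tltng
Final line count: 7

Answer: 7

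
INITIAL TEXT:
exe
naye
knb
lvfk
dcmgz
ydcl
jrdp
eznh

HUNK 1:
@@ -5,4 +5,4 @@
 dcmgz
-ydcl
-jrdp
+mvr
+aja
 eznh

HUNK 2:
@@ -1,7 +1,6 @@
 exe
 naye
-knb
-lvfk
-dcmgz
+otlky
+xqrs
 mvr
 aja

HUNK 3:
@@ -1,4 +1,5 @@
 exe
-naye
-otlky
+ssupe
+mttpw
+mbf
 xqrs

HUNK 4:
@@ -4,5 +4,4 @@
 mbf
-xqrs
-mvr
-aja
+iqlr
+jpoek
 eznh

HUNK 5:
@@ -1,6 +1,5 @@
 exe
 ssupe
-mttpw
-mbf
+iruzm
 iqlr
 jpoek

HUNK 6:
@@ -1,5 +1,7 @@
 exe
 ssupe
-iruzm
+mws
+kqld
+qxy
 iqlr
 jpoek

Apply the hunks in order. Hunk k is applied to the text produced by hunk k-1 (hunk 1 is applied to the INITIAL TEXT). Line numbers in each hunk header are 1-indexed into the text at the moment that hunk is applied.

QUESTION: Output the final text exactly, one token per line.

Hunk 1: at line 5 remove [ydcl,jrdp] add [mvr,aja] -> 8 lines: exe naye knb lvfk dcmgz mvr aja eznh
Hunk 2: at line 1 remove [knb,lvfk,dcmgz] add [otlky,xqrs] -> 7 lines: exe naye otlky xqrs mvr aja eznh
Hunk 3: at line 1 remove [naye,otlky] add [ssupe,mttpw,mbf] -> 8 lines: exe ssupe mttpw mbf xqrs mvr aja eznh
Hunk 4: at line 4 remove [xqrs,mvr,aja] add [iqlr,jpoek] -> 7 lines: exe ssupe mttpw mbf iqlr jpoek eznh
Hunk 5: at line 1 remove [mttpw,mbf] add [iruzm] -> 6 lines: exe ssupe iruzm iqlr jpoek eznh
Hunk 6: at line 1 remove [iruzm] add [mws,kqld,qxy] -> 8 lines: exe ssupe mws kqld qxy iqlr jpoek eznh

Answer: exe
ssupe
mws
kqld
qxy
iqlr
jpoek
eznh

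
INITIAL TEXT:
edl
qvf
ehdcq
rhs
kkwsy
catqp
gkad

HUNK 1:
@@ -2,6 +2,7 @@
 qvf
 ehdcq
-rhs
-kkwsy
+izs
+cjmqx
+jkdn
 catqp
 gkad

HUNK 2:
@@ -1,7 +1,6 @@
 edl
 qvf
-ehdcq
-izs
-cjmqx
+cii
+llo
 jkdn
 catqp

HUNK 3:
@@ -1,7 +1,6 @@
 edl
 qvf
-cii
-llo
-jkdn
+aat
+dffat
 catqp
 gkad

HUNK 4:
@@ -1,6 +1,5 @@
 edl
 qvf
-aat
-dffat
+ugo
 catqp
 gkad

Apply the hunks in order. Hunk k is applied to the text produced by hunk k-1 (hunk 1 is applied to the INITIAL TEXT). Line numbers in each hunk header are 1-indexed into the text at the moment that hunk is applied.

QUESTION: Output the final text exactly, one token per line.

Answer: edl
qvf
ugo
catqp
gkad

Derivation:
Hunk 1: at line 2 remove [rhs,kkwsy] add [izs,cjmqx,jkdn] -> 8 lines: edl qvf ehdcq izs cjmqx jkdn catqp gkad
Hunk 2: at line 1 remove [ehdcq,izs,cjmqx] add [cii,llo] -> 7 lines: edl qvf cii llo jkdn catqp gkad
Hunk 3: at line 1 remove [cii,llo,jkdn] add [aat,dffat] -> 6 lines: edl qvf aat dffat catqp gkad
Hunk 4: at line 1 remove [aat,dffat] add [ugo] -> 5 lines: edl qvf ugo catqp gkad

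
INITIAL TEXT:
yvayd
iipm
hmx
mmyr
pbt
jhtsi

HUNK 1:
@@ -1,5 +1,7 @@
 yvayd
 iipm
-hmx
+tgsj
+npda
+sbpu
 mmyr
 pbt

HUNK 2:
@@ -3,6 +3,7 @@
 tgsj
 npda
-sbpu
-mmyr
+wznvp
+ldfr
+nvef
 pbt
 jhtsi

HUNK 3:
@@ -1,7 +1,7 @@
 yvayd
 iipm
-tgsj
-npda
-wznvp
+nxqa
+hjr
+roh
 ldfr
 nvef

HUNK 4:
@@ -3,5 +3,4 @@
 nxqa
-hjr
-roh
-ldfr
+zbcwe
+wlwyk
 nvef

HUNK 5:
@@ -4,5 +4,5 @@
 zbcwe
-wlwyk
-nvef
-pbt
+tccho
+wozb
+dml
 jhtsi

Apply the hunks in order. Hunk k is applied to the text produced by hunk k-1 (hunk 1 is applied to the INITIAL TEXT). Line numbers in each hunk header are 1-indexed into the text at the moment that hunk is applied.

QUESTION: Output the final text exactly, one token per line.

Answer: yvayd
iipm
nxqa
zbcwe
tccho
wozb
dml
jhtsi

Derivation:
Hunk 1: at line 1 remove [hmx] add [tgsj,npda,sbpu] -> 8 lines: yvayd iipm tgsj npda sbpu mmyr pbt jhtsi
Hunk 2: at line 3 remove [sbpu,mmyr] add [wznvp,ldfr,nvef] -> 9 lines: yvayd iipm tgsj npda wznvp ldfr nvef pbt jhtsi
Hunk 3: at line 1 remove [tgsj,npda,wznvp] add [nxqa,hjr,roh] -> 9 lines: yvayd iipm nxqa hjr roh ldfr nvef pbt jhtsi
Hunk 4: at line 3 remove [hjr,roh,ldfr] add [zbcwe,wlwyk] -> 8 lines: yvayd iipm nxqa zbcwe wlwyk nvef pbt jhtsi
Hunk 5: at line 4 remove [wlwyk,nvef,pbt] add [tccho,wozb,dml] -> 8 lines: yvayd iipm nxqa zbcwe tccho wozb dml jhtsi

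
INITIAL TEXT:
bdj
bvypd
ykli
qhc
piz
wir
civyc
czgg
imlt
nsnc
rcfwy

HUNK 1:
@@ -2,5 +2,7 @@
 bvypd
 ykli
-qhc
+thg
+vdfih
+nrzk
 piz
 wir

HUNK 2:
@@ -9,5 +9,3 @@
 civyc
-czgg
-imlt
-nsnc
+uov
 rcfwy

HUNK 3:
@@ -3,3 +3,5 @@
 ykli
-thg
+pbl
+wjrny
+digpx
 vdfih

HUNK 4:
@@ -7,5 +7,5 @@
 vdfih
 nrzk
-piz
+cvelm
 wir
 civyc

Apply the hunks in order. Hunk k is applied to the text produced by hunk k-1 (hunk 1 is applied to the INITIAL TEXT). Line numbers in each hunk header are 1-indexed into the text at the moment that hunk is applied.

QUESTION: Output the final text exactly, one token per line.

Hunk 1: at line 2 remove [qhc] add [thg,vdfih,nrzk] -> 13 lines: bdj bvypd ykli thg vdfih nrzk piz wir civyc czgg imlt nsnc rcfwy
Hunk 2: at line 9 remove [czgg,imlt,nsnc] add [uov] -> 11 lines: bdj bvypd ykli thg vdfih nrzk piz wir civyc uov rcfwy
Hunk 3: at line 3 remove [thg] add [pbl,wjrny,digpx] -> 13 lines: bdj bvypd ykli pbl wjrny digpx vdfih nrzk piz wir civyc uov rcfwy
Hunk 4: at line 7 remove [piz] add [cvelm] -> 13 lines: bdj bvypd ykli pbl wjrny digpx vdfih nrzk cvelm wir civyc uov rcfwy

Answer: bdj
bvypd
ykli
pbl
wjrny
digpx
vdfih
nrzk
cvelm
wir
civyc
uov
rcfwy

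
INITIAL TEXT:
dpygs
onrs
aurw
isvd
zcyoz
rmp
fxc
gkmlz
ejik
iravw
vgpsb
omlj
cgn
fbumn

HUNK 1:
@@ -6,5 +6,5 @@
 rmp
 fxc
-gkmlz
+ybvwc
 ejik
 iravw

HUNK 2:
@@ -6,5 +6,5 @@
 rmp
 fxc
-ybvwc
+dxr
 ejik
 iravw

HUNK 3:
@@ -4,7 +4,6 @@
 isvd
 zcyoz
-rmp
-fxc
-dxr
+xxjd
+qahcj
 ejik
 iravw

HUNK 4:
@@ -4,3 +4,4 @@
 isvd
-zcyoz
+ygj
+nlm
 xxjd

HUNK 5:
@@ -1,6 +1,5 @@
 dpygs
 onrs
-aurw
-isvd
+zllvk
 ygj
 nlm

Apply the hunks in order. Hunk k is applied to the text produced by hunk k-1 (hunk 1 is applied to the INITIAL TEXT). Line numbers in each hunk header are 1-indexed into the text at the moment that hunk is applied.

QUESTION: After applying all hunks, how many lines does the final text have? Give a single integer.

Hunk 1: at line 6 remove [gkmlz] add [ybvwc] -> 14 lines: dpygs onrs aurw isvd zcyoz rmp fxc ybvwc ejik iravw vgpsb omlj cgn fbumn
Hunk 2: at line 6 remove [ybvwc] add [dxr] -> 14 lines: dpygs onrs aurw isvd zcyoz rmp fxc dxr ejik iravw vgpsb omlj cgn fbumn
Hunk 3: at line 4 remove [rmp,fxc,dxr] add [xxjd,qahcj] -> 13 lines: dpygs onrs aurw isvd zcyoz xxjd qahcj ejik iravw vgpsb omlj cgn fbumn
Hunk 4: at line 4 remove [zcyoz] add [ygj,nlm] -> 14 lines: dpygs onrs aurw isvd ygj nlm xxjd qahcj ejik iravw vgpsb omlj cgn fbumn
Hunk 5: at line 1 remove [aurw,isvd] add [zllvk] -> 13 lines: dpygs onrs zllvk ygj nlm xxjd qahcj ejik iravw vgpsb omlj cgn fbumn
Final line count: 13

Answer: 13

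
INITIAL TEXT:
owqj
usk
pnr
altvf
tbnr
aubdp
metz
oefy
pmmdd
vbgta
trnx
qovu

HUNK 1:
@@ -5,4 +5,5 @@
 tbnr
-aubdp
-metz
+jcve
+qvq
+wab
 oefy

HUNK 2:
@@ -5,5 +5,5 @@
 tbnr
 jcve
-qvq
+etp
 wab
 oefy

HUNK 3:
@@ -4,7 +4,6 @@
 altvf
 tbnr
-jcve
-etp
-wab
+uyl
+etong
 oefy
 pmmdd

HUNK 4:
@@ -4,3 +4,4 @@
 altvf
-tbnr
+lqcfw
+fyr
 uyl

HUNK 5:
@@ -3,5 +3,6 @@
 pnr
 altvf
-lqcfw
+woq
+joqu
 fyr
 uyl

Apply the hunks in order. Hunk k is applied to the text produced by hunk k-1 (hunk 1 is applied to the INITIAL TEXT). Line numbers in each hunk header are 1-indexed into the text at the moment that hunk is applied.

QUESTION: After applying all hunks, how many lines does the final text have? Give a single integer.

Answer: 14

Derivation:
Hunk 1: at line 5 remove [aubdp,metz] add [jcve,qvq,wab] -> 13 lines: owqj usk pnr altvf tbnr jcve qvq wab oefy pmmdd vbgta trnx qovu
Hunk 2: at line 5 remove [qvq] add [etp] -> 13 lines: owqj usk pnr altvf tbnr jcve etp wab oefy pmmdd vbgta trnx qovu
Hunk 3: at line 4 remove [jcve,etp,wab] add [uyl,etong] -> 12 lines: owqj usk pnr altvf tbnr uyl etong oefy pmmdd vbgta trnx qovu
Hunk 4: at line 4 remove [tbnr] add [lqcfw,fyr] -> 13 lines: owqj usk pnr altvf lqcfw fyr uyl etong oefy pmmdd vbgta trnx qovu
Hunk 5: at line 3 remove [lqcfw] add [woq,joqu] -> 14 lines: owqj usk pnr altvf woq joqu fyr uyl etong oefy pmmdd vbgta trnx qovu
Final line count: 14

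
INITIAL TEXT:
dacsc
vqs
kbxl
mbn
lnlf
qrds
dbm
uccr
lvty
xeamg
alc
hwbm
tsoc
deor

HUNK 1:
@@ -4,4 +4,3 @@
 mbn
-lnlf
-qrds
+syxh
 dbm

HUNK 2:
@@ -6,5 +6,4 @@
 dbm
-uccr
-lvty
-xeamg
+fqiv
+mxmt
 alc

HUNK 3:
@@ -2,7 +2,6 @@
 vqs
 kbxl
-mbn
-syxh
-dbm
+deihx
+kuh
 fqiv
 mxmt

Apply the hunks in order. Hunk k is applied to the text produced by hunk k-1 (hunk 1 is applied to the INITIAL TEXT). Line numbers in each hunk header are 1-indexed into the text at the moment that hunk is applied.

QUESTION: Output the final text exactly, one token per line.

Answer: dacsc
vqs
kbxl
deihx
kuh
fqiv
mxmt
alc
hwbm
tsoc
deor

Derivation:
Hunk 1: at line 4 remove [lnlf,qrds] add [syxh] -> 13 lines: dacsc vqs kbxl mbn syxh dbm uccr lvty xeamg alc hwbm tsoc deor
Hunk 2: at line 6 remove [uccr,lvty,xeamg] add [fqiv,mxmt] -> 12 lines: dacsc vqs kbxl mbn syxh dbm fqiv mxmt alc hwbm tsoc deor
Hunk 3: at line 2 remove [mbn,syxh,dbm] add [deihx,kuh] -> 11 lines: dacsc vqs kbxl deihx kuh fqiv mxmt alc hwbm tsoc deor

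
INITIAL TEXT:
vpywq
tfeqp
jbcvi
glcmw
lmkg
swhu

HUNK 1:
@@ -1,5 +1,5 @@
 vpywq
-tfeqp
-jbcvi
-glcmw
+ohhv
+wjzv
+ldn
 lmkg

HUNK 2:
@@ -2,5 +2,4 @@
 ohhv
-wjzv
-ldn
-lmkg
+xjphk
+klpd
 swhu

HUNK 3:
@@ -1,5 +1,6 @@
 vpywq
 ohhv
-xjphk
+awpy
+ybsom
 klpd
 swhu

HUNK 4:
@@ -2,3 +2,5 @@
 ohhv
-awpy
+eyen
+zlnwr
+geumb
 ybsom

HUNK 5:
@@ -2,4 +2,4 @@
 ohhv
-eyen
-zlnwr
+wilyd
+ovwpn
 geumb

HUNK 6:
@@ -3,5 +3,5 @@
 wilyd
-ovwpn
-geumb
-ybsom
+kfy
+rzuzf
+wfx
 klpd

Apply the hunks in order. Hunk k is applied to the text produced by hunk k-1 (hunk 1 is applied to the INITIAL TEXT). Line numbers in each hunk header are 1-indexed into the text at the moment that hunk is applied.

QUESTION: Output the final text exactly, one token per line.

Answer: vpywq
ohhv
wilyd
kfy
rzuzf
wfx
klpd
swhu

Derivation:
Hunk 1: at line 1 remove [tfeqp,jbcvi,glcmw] add [ohhv,wjzv,ldn] -> 6 lines: vpywq ohhv wjzv ldn lmkg swhu
Hunk 2: at line 2 remove [wjzv,ldn,lmkg] add [xjphk,klpd] -> 5 lines: vpywq ohhv xjphk klpd swhu
Hunk 3: at line 1 remove [xjphk] add [awpy,ybsom] -> 6 lines: vpywq ohhv awpy ybsom klpd swhu
Hunk 4: at line 2 remove [awpy] add [eyen,zlnwr,geumb] -> 8 lines: vpywq ohhv eyen zlnwr geumb ybsom klpd swhu
Hunk 5: at line 2 remove [eyen,zlnwr] add [wilyd,ovwpn] -> 8 lines: vpywq ohhv wilyd ovwpn geumb ybsom klpd swhu
Hunk 6: at line 3 remove [ovwpn,geumb,ybsom] add [kfy,rzuzf,wfx] -> 8 lines: vpywq ohhv wilyd kfy rzuzf wfx klpd swhu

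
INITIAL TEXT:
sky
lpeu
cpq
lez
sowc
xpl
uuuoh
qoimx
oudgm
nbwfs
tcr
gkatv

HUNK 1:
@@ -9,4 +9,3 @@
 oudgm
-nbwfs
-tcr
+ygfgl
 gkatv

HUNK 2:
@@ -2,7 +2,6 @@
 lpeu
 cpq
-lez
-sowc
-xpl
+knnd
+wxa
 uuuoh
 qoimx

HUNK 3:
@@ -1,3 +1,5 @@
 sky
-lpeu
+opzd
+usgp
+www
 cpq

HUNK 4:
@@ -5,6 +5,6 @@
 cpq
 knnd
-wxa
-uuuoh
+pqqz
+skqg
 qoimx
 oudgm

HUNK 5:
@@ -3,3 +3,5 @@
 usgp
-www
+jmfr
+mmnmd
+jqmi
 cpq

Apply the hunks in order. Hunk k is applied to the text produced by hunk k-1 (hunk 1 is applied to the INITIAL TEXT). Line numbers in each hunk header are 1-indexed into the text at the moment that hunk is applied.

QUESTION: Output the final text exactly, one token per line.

Hunk 1: at line 9 remove [nbwfs,tcr] add [ygfgl] -> 11 lines: sky lpeu cpq lez sowc xpl uuuoh qoimx oudgm ygfgl gkatv
Hunk 2: at line 2 remove [lez,sowc,xpl] add [knnd,wxa] -> 10 lines: sky lpeu cpq knnd wxa uuuoh qoimx oudgm ygfgl gkatv
Hunk 3: at line 1 remove [lpeu] add [opzd,usgp,www] -> 12 lines: sky opzd usgp www cpq knnd wxa uuuoh qoimx oudgm ygfgl gkatv
Hunk 4: at line 5 remove [wxa,uuuoh] add [pqqz,skqg] -> 12 lines: sky opzd usgp www cpq knnd pqqz skqg qoimx oudgm ygfgl gkatv
Hunk 5: at line 3 remove [www] add [jmfr,mmnmd,jqmi] -> 14 lines: sky opzd usgp jmfr mmnmd jqmi cpq knnd pqqz skqg qoimx oudgm ygfgl gkatv

Answer: sky
opzd
usgp
jmfr
mmnmd
jqmi
cpq
knnd
pqqz
skqg
qoimx
oudgm
ygfgl
gkatv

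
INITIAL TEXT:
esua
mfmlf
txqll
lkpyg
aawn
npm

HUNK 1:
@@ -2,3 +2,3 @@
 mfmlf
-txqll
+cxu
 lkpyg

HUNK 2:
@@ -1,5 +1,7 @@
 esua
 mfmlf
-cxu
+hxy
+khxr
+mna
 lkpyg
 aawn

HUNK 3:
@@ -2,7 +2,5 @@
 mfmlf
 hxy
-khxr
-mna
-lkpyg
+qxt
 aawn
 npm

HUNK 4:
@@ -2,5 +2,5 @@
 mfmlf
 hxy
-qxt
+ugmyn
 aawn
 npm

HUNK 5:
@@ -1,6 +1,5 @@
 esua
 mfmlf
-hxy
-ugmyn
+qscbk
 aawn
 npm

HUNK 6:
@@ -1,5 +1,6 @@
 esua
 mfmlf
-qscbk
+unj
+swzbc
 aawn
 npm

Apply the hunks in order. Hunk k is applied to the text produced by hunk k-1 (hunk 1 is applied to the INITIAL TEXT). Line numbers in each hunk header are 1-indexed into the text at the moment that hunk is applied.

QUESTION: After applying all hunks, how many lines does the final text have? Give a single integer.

Hunk 1: at line 2 remove [txqll] add [cxu] -> 6 lines: esua mfmlf cxu lkpyg aawn npm
Hunk 2: at line 1 remove [cxu] add [hxy,khxr,mna] -> 8 lines: esua mfmlf hxy khxr mna lkpyg aawn npm
Hunk 3: at line 2 remove [khxr,mna,lkpyg] add [qxt] -> 6 lines: esua mfmlf hxy qxt aawn npm
Hunk 4: at line 2 remove [qxt] add [ugmyn] -> 6 lines: esua mfmlf hxy ugmyn aawn npm
Hunk 5: at line 1 remove [hxy,ugmyn] add [qscbk] -> 5 lines: esua mfmlf qscbk aawn npm
Hunk 6: at line 1 remove [qscbk] add [unj,swzbc] -> 6 lines: esua mfmlf unj swzbc aawn npm
Final line count: 6

Answer: 6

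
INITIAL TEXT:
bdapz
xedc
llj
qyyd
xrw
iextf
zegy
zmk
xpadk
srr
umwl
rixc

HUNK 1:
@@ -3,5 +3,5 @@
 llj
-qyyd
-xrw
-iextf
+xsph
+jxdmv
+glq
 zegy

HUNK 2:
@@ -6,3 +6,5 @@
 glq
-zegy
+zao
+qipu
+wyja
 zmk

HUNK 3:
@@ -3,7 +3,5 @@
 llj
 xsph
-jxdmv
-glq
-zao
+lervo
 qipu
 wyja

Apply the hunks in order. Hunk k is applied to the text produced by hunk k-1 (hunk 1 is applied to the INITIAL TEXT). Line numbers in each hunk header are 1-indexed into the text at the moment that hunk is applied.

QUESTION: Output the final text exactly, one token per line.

Hunk 1: at line 3 remove [qyyd,xrw,iextf] add [xsph,jxdmv,glq] -> 12 lines: bdapz xedc llj xsph jxdmv glq zegy zmk xpadk srr umwl rixc
Hunk 2: at line 6 remove [zegy] add [zao,qipu,wyja] -> 14 lines: bdapz xedc llj xsph jxdmv glq zao qipu wyja zmk xpadk srr umwl rixc
Hunk 3: at line 3 remove [jxdmv,glq,zao] add [lervo] -> 12 lines: bdapz xedc llj xsph lervo qipu wyja zmk xpadk srr umwl rixc

Answer: bdapz
xedc
llj
xsph
lervo
qipu
wyja
zmk
xpadk
srr
umwl
rixc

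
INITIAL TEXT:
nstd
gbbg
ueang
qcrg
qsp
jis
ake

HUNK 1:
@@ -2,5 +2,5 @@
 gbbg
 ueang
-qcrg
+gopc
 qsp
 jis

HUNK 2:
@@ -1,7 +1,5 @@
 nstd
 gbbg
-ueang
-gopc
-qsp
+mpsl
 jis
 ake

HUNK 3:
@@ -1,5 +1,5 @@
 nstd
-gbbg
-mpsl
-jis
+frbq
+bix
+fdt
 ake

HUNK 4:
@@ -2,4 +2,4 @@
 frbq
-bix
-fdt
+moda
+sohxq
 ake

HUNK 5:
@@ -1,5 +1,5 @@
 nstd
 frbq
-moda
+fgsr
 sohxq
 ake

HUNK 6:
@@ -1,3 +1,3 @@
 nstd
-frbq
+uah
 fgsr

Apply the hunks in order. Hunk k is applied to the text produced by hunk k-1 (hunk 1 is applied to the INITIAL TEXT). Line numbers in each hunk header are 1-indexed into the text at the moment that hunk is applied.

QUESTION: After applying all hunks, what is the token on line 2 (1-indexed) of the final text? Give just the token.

Answer: uah

Derivation:
Hunk 1: at line 2 remove [qcrg] add [gopc] -> 7 lines: nstd gbbg ueang gopc qsp jis ake
Hunk 2: at line 1 remove [ueang,gopc,qsp] add [mpsl] -> 5 lines: nstd gbbg mpsl jis ake
Hunk 3: at line 1 remove [gbbg,mpsl,jis] add [frbq,bix,fdt] -> 5 lines: nstd frbq bix fdt ake
Hunk 4: at line 2 remove [bix,fdt] add [moda,sohxq] -> 5 lines: nstd frbq moda sohxq ake
Hunk 5: at line 1 remove [moda] add [fgsr] -> 5 lines: nstd frbq fgsr sohxq ake
Hunk 6: at line 1 remove [frbq] add [uah] -> 5 lines: nstd uah fgsr sohxq ake
Final line 2: uah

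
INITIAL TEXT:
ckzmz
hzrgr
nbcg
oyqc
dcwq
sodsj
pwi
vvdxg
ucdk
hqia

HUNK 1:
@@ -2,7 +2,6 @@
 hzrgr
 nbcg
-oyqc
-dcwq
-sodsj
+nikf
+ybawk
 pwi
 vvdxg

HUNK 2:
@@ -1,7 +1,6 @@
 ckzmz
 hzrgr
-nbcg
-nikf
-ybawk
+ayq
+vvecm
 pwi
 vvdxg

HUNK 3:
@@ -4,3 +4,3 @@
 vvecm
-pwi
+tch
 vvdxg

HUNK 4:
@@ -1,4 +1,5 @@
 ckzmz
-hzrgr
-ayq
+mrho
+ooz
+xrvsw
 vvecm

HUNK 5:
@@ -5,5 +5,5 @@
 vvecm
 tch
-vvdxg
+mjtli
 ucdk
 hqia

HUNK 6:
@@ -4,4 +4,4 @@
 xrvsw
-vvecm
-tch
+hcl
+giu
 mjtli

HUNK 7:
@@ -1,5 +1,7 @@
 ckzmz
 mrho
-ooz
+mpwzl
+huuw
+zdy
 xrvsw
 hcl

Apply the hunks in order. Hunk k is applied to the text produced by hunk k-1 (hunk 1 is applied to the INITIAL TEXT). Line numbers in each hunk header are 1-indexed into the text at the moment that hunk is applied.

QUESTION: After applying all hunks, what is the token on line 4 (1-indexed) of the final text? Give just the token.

Hunk 1: at line 2 remove [oyqc,dcwq,sodsj] add [nikf,ybawk] -> 9 lines: ckzmz hzrgr nbcg nikf ybawk pwi vvdxg ucdk hqia
Hunk 2: at line 1 remove [nbcg,nikf,ybawk] add [ayq,vvecm] -> 8 lines: ckzmz hzrgr ayq vvecm pwi vvdxg ucdk hqia
Hunk 3: at line 4 remove [pwi] add [tch] -> 8 lines: ckzmz hzrgr ayq vvecm tch vvdxg ucdk hqia
Hunk 4: at line 1 remove [hzrgr,ayq] add [mrho,ooz,xrvsw] -> 9 lines: ckzmz mrho ooz xrvsw vvecm tch vvdxg ucdk hqia
Hunk 5: at line 5 remove [vvdxg] add [mjtli] -> 9 lines: ckzmz mrho ooz xrvsw vvecm tch mjtli ucdk hqia
Hunk 6: at line 4 remove [vvecm,tch] add [hcl,giu] -> 9 lines: ckzmz mrho ooz xrvsw hcl giu mjtli ucdk hqia
Hunk 7: at line 1 remove [ooz] add [mpwzl,huuw,zdy] -> 11 lines: ckzmz mrho mpwzl huuw zdy xrvsw hcl giu mjtli ucdk hqia
Final line 4: huuw

Answer: huuw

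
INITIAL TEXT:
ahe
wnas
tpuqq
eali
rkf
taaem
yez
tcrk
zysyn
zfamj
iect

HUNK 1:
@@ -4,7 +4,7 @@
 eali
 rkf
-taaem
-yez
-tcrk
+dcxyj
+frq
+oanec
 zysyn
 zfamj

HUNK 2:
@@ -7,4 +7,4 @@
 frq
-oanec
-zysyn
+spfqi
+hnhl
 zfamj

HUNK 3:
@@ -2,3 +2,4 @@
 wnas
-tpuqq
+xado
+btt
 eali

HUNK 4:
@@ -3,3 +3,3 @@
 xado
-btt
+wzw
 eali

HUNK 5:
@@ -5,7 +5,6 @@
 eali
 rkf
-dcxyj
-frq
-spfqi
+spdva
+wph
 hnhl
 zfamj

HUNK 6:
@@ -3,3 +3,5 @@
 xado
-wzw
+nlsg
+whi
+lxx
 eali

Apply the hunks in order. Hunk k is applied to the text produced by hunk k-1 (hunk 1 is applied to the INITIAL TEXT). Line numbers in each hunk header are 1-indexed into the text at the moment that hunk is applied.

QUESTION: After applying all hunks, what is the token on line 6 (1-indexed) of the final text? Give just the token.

Hunk 1: at line 4 remove [taaem,yez,tcrk] add [dcxyj,frq,oanec] -> 11 lines: ahe wnas tpuqq eali rkf dcxyj frq oanec zysyn zfamj iect
Hunk 2: at line 7 remove [oanec,zysyn] add [spfqi,hnhl] -> 11 lines: ahe wnas tpuqq eali rkf dcxyj frq spfqi hnhl zfamj iect
Hunk 3: at line 2 remove [tpuqq] add [xado,btt] -> 12 lines: ahe wnas xado btt eali rkf dcxyj frq spfqi hnhl zfamj iect
Hunk 4: at line 3 remove [btt] add [wzw] -> 12 lines: ahe wnas xado wzw eali rkf dcxyj frq spfqi hnhl zfamj iect
Hunk 5: at line 5 remove [dcxyj,frq,spfqi] add [spdva,wph] -> 11 lines: ahe wnas xado wzw eali rkf spdva wph hnhl zfamj iect
Hunk 6: at line 3 remove [wzw] add [nlsg,whi,lxx] -> 13 lines: ahe wnas xado nlsg whi lxx eali rkf spdva wph hnhl zfamj iect
Final line 6: lxx

Answer: lxx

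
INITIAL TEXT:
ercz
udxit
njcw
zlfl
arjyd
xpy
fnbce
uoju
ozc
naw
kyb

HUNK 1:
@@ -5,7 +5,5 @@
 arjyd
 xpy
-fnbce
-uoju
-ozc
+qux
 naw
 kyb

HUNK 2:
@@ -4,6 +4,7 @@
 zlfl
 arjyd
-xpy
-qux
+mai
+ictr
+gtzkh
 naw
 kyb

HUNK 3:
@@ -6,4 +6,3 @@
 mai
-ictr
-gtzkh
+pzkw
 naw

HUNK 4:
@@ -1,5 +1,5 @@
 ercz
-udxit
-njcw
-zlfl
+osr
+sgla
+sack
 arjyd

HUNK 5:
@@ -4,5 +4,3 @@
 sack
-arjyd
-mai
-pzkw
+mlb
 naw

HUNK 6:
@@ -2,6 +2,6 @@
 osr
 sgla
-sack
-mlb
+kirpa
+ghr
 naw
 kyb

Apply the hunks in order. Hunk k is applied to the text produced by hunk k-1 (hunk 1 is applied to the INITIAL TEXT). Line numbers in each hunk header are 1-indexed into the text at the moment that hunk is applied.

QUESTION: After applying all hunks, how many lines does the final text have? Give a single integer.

Hunk 1: at line 5 remove [fnbce,uoju,ozc] add [qux] -> 9 lines: ercz udxit njcw zlfl arjyd xpy qux naw kyb
Hunk 2: at line 4 remove [xpy,qux] add [mai,ictr,gtzkh] -> 10 lines: ercz udxit njcw zlfl arjyd mai ictr gtzkh naw kyb
Hunk 3: at line 6 remove [ictr,gtzkh] add [pzkw] -> 9 lines: ercz udxit njcw zlfl arjyd mai pzkw naw kyb
Hunk 4: at line 1 remove [udxit,njcw,zlfl] add [osr,sgla,sack] -> 9 lines: ercz osr sgla sack arjyd mai pzkw naw kyb
Hunk 5: at line 4 remove [arjyd,mai,pzkw] add [mlb] -> 7 lines: ercz osr sgla sack mlb naw kyb
Hunk 6: at line 2 remove [sack,mlb] add [kirpa,ghr] -> 7 lines: ercz osr sgla kirpa ghr naw kyb
Final line count: 7

Answer: 7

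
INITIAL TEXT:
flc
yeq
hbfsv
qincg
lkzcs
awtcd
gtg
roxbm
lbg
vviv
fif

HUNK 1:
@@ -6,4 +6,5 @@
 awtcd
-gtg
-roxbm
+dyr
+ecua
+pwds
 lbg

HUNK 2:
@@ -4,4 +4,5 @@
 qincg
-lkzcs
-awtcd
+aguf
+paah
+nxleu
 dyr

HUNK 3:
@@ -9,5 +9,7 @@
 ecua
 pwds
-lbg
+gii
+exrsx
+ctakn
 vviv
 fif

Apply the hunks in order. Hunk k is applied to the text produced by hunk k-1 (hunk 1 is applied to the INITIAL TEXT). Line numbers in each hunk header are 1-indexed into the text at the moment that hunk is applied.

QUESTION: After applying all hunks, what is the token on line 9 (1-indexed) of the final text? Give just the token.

Hunk 1: at line 6 remove [gtg,roxbm] add [dyr,ecua,pwds] -> 12 lines: flc yeq hbfsv qincg lkzcs awtcd dyr ecua pwds lbg vviv fif
Hunk 2: at line 4 remove [lkzcs,awtcd] add [aguf,paah,nxleu] -> 13 lines: flc yeq hbfsv qincg aguf paah nxleu dyr ecua pwds lbg vviv fif
Hunk 3: at line 9 remove [lbg] add [gii,exrsx,ctakn] -> 15 lines: flc yeq hbfsv qincg aguf paah nxleu dyr ecua pwds gii exrsx ctakn vviv fif
Final line 9: ecua

Answer: ecua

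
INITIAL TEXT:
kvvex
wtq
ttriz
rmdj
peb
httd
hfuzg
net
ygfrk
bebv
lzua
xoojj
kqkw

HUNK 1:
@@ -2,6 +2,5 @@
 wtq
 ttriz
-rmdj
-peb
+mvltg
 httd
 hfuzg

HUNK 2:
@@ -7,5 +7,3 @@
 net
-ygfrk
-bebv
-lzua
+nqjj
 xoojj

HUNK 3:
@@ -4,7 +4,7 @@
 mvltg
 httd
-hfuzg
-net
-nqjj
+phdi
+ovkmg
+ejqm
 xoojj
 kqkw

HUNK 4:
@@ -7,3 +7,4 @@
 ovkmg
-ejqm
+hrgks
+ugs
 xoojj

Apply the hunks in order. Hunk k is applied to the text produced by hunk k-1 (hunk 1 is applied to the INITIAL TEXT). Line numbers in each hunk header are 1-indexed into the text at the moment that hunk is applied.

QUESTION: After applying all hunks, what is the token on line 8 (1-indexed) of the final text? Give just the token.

Answer: hrgks

Derivation:
Hunk 1: at line 2 remove [rmdj,peb] add [mvltg] -> 12 lines: kvvex wtq ttriz mvltg httd hfuzg net ygfrk bebv lzua xoojj kqkw
Hunk 2: at line 7 remove [ygfrk,bebv,lzua] add [nqjj] -> 10 lines: kvvex wtq ttriz mvltg httd hfuzg net nqjj xoojj kqkw
Hunk 3: at line 4 remove [hfuzg,net,nqjj] add [phdi,ovkmg,ejqm] -> 10 lines: kvvex wtq ttriz mvltg httd phdi ovkmg ejqm xoojj kqkw
Hunk 4: at line 7 remove [ejqm] add [hrgks,ugs] -> 11 lines: kvvex wtq ttriz mvltg httd phdi ovkmg hrgks ugs xoojj kqkw
Final line 8: hrgks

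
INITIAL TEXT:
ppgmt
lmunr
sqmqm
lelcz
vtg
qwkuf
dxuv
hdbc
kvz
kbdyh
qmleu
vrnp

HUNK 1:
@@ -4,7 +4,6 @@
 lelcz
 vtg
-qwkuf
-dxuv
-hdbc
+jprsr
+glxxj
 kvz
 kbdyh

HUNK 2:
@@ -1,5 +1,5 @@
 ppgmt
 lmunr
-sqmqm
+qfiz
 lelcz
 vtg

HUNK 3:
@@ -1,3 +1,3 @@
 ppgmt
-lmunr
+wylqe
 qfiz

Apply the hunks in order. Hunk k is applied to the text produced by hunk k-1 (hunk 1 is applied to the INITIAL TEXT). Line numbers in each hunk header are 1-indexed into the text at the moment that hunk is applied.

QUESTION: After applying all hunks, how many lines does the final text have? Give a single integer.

Answer: 11

Derivation:
Hunk 1: at line 4 remove [qwkuf,dxuv,hdbc] add [jprsr,glxxj] -> 11 lines: ppgmt lmunr sqmqm lelcz vtg jprsr glxxj kvz kbdyh qmleu vrnp
Hunk 2: at line 1 remove [sqmqm] add [qfiz] -> 11 lines: ppgmt lmunr qfiz lelcz vtg jprsr glxxj kvz kbdyh qmleu vrnp
Hunk 3: at line 1 remove [lmunr] add [wylqe] -> 11 lines: ppgmt wylqe qfiz lelcz vtg jprsr glxxj kvz kbdyh qmleu vrnp
Final line count: 11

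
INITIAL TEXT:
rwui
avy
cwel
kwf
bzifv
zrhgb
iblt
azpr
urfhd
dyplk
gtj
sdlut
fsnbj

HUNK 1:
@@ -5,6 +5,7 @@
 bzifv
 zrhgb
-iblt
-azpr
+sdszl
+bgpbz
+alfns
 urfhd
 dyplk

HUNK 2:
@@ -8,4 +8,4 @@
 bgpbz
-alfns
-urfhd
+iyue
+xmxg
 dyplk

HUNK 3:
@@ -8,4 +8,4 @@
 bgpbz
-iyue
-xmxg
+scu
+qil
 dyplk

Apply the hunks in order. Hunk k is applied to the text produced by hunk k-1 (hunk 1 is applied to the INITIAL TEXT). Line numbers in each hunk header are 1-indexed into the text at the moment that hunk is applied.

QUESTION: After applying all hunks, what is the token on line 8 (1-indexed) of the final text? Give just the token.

Answer: bgpbz

Derivation:
Hunk 1: at line 5 remove [iblt,azpr] add [sdszl,bgpbz,alfns] -> 14 lines: rwui avy cwel kwf bzifv zrhgb sdszl bgpbz alfns urfhd dyplk gtj sdlut fsnbj
Hunk 2: at line 8 remove [alfns,urfhd] add [iyue,xmxg] -> 14 lines: rwui avy cwel kwf bzifv zrhgb sdszl bgpbz iyue xmxg dyplk gtj sdlut fsnbj
Hunk 3: at line 8 remove [iyue,xmxg] add [scu,qil] -> 14 lines: rwui avy cwel kwf bzifv zrhgb sdszl bgpbz scu qil dyplk gtj sdlut fsnbj
Final line 8: bgpbz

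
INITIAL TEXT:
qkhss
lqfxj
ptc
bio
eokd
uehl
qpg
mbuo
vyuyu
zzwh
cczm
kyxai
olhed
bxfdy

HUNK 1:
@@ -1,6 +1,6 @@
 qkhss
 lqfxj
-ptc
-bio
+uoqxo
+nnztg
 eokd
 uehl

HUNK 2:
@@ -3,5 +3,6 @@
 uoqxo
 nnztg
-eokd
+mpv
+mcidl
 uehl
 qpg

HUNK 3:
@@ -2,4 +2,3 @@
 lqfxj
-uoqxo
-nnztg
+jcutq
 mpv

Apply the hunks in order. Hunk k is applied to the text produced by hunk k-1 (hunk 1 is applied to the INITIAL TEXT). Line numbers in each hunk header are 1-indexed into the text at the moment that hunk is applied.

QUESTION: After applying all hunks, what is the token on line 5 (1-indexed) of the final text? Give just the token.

Answer: mcidl

Derivation:
Hunk 1: at line 1 remove [ptc,bio] add [uoqxo,nnztg] -> 14 lines: qkhss lqfxj uoqxo nnztg eokd uehl qpg mbuo vyuyu zzwh cczm kyxai olhed bxfdy
Hunk 2: at line 3 remove [eokd] add [mpv,mcidl] -> 15 lines: qkhss lqfxj uoqxo nnztg mpv mcidl uehl qpg mbuo vyuyu zzwh cczm kyxai olhed bxfdy
Hunk 3: at line 2 remove [uoqxo,nnztg] add [jcutq] -> 14 lines: qkhss lqfxj jcutq mpv mcidl uehl qpg mbuo vyuyu zzwh cczm kyxai olhed bxfdy
Final line 5: mcidl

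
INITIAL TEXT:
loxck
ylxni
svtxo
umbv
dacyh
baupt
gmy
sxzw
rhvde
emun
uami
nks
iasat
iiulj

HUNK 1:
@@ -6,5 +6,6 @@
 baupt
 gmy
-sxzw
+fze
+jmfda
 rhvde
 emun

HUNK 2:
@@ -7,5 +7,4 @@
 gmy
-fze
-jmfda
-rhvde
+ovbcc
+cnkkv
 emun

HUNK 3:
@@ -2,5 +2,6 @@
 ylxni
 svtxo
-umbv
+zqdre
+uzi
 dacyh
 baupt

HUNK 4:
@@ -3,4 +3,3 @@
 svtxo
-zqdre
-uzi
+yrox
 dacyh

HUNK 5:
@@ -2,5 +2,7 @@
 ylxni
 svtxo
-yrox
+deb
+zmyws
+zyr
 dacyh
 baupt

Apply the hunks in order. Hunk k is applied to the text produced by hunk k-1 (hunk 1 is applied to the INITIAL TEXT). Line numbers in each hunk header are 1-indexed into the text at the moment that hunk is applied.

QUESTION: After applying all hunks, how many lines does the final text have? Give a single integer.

Hunk 1: at line 6 remove [sxzw] add [fze,jmfda] -> 15 lines: loxck ylxni svtxo umbv dacyh baupt gmy fze jmfda rhvde emun uami nks iasat iiulj
Hunk 2: at line 7 remove [fze,jmfda,rhvde] add [ovbcc,cnkkv] -> 14 lines: loxck ylxni svtxo umbv dacyh baupt gmy ovbcc cnkkv emun uami nks iasat iiulj
Hunk 3: at line 2 remove [umbv] add [zqdre,uzi] -> 15 lines: loxck ylxni svtxo zqdre uzi dacyh baupt gmy ovbcc cnkkv emun uami nks iasat iiulj
Hunk 4: at line 3 remove [zqdre,uzi] add [yrox] -> 14 lines: loxck ylxni svtxo yrox dacyh baupt gmy ovbcc cnkkv emun uami nks iasat iiulj
Hunk 5: at line 2 remove [yrox] add [deb,zmyws,zyr] -> 16 lines: loxck ylxni svtxo deb zmyws zyr dacyh baupt gmy ovbcc cnkkv emun uami nks iasat iiulj
Final line count: 16

Answer: 16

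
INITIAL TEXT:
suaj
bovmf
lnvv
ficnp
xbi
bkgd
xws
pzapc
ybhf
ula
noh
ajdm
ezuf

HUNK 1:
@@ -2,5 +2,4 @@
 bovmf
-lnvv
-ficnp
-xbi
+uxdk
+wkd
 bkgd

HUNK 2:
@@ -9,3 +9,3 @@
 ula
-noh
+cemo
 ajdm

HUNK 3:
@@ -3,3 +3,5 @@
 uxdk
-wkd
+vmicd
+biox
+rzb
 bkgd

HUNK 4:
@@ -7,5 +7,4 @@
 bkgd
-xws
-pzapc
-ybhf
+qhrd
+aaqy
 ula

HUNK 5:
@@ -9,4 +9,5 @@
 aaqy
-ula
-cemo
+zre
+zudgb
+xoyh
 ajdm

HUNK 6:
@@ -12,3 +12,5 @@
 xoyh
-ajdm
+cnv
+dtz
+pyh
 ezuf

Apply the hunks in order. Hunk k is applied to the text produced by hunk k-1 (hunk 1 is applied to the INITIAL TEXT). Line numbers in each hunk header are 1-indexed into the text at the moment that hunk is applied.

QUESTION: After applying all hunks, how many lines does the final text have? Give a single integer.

Hunk 1: at line 2 remove [lnvv,ficnp,xbi] add [uxdk,wkd] -> 12 lines: suaj bovmf uxdk wkd bkgd xws pzapc ybhf ula noh ajdm ezuf
Hunk 2: at line 9 remove [noh] add [cemo] -> 12 lines: suaj bovmf uxdk wkd bkgd xws pzapc ybhf ula cemo ajdm ezuf
Hunk 3: at line 3 remove [wkd] add [vmicd,biox,rzb] -> 14 lines: suaj bovmf uxdk vmicd biox rzb bkgd xws pzapc ybhf ula cemo ajdm ezuf
Hunk 4: at line 7 remove [xws,pzapc,ybhf] add [qhrd,aaqy] -> 13 lines: suaj bovmf uxdk vmicd biox rzb bkgd qhrd aaqy ula cemo ajdm ezuf
Hunk 5: at line 9 remove [ula,cemo] add [zre,zudgb,xoyh] -> 14 lines: suaj bovmf uxdk vmicd biox rzb bkgd qhrd aaqy zre zudgb xoyh ajdm ezuf
Hunk 6: at line 12 remove [ajdm] add [cnv,dtz,pyh] -> 16 lines: suaj bovmf uxdk vmicd biox rzb bkgd qhrd aaqy zre zudgb xoyh cnv dtz pyh ezuf
Final line count: 16

Answer: 16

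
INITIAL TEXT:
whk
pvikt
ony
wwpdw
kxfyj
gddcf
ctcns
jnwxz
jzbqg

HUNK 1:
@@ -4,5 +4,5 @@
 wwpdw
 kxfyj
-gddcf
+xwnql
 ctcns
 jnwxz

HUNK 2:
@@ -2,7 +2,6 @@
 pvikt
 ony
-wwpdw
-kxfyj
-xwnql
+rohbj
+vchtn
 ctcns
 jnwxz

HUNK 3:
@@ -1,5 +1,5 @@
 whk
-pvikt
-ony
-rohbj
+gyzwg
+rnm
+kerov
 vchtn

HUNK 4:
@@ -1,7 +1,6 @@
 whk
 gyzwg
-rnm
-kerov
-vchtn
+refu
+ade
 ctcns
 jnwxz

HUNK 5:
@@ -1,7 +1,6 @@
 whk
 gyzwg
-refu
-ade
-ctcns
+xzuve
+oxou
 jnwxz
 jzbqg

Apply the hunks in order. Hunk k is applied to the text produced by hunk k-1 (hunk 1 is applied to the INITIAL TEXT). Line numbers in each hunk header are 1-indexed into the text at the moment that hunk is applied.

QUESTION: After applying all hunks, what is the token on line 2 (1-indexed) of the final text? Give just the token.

Answer: gyzwg

Derivation:
Hunk 1: at line 4 remove [gddcf] add [xwnql] -> 9 lines: whk pvikt ony wwpdw kxfyj xwnql ctcns jnwxz jzbqg
Hunk 2: at line 2 remove [wwpdw,kxfyj,xwnql] add [rohbj,vchtn] -> 8 lines: whk pvikt ony rohbj vchtn ctcns jnwxz jzbqg
Hunk 3: at line 1 remove [pvikt,ony,rohbj] add [gyzwg,rnm,kerov] -> 8 lines: whk gyzwg rnm kerov vchtn ctcns jnwxz jzbqg
Hunk 4: at line 1 remove [rnm,kerov,vchtn] add [refu,ade] -> 7 lines: whk gyzwg refu ade ctcns jnwxz jzbqg
Hunk 5: at line 1 remove [refu,ade,ctcns] add [xzuve,oxou] -> 6 lines: whk gyzwg xzuve oxou jnwxz jzbqg
Final line 2: gyzwg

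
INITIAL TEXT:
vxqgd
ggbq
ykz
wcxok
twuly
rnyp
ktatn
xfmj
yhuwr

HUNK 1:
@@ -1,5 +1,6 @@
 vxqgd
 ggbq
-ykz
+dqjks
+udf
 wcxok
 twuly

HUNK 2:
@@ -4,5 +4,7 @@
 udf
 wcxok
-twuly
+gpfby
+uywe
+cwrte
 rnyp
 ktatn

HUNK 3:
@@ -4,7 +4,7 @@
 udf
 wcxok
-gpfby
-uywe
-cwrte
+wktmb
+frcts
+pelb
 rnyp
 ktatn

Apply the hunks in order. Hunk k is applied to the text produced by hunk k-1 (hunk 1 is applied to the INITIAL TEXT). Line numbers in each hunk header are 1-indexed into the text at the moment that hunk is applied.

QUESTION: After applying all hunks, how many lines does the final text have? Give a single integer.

Hunk 1: at line 1 remove [ykz] add [dqjks,udf] -> 10 lines: vxqgd ggbq dqjks udf wcxok twuly rnyp ktatn xfmj yhuwr
Hunk 2: at line 4 remove [twuly] add [gpfby,uywe,cwrte] -> 12 lines: vxqgd ggbq dqjks udf wcxok gpfby uywe cwrte rnyp ktatn xfmj yhuwr
Hunk 3: at line 4 remove [gpfby,uywe,cwrte] add [wktmb,frcts,pelb] -> 12 lines: vxqgd ggbq dqjks udf wcxok wktmb frcts pelb rnyp ktatn xfmj yhuwr
Final line count: 12

Answer: 12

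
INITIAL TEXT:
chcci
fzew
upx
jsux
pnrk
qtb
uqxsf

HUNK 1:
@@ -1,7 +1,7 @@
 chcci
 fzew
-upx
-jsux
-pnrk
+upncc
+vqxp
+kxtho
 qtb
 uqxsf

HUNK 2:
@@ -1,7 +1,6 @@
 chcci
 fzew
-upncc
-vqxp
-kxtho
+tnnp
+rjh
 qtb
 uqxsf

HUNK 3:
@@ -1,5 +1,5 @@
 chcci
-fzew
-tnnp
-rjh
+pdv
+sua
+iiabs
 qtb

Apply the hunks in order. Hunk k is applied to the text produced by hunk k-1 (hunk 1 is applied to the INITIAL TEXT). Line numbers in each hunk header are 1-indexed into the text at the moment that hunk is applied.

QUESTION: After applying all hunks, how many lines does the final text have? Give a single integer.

Hunk 1: at line 1 remove [upx,jsux,pnrk] add [upncc,vqxp,kxtho] -> 7 lines: chcci fzew upncc vqxp kxtho qtb uqxsf
Hunk 2: at line 1 remove [upncc,vqxp,kxtho] add [tnnp,rjh] -> 6 lines: chcci fzew tnnp rjh qtb uqxsf
Hunk 3: at line 1 remove [fzew,tnnp,rjh] add [pdv,sua,iiabs] -> 6 lines: chcci pdv sua iiabs qtb uqxsf
Final line count: 6

Answer: 6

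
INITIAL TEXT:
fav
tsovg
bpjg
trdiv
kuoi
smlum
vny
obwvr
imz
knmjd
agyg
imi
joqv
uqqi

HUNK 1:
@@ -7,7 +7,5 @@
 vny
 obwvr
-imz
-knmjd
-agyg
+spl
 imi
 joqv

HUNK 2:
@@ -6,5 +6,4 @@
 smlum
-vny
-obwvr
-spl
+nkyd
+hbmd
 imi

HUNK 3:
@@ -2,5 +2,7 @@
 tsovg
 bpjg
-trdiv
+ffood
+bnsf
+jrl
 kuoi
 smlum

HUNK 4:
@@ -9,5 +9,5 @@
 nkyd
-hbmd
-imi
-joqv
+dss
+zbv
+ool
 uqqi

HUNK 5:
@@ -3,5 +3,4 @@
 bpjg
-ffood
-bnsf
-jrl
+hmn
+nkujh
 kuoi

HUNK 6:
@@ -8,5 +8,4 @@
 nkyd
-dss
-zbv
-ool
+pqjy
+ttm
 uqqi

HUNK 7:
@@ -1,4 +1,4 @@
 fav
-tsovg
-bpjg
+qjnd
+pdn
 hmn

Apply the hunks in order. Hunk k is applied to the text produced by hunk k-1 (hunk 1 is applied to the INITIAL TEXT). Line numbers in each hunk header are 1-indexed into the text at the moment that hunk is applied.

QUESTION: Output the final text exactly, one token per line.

Answer: fav
qjnd
pdn
hmn
nkujh
kuoi
smlum
nkyd
pqjy
ttm
uqqi

Derivation:
Hunk 1: at line 7 remove [imz,knmjd,agyg] add [spl] -> 12 lines: fav tsovg bpjg trdiv kuoi smlum vny obwvr spl imi joqv uqqi
Hunk 2: at line 6 remove [vny,obwvr,spl] add [nkyd,hbmd] -> 11 lines: fav tsovg bpjg trdiv kuoi smlum nkyd hbmd imi joqv uqqi
Hunk 3: at line 2 remove [trdiv] add [ffood,bnsf,jrl] -> 13 lines: fav tsovg bpjg ffood bnsf jrl kuoi smlum nkyd hbmd imi joqv uqqi
Hunk 4: at line 9 remove [hbmd,imi,joqv] add [dss,zbv,ool] -> 13 lines: fav tsovg bpjg ffood bnsf jrl kuoi smlum nkyd dss zbv ool uqqi
Hunk 5: at line 3 remove [ffood,bnsf,jrl] add [hmn,nkujh] -> 12 lines: fav tsovg bpjg hmn nkujh kuoi smlum nkyd dss zbv ool uqqi
Hunk 6: at line 8 remove [dss,zbv,ool] add [pqjy,ttm] -> 11 lines: fav tsovg bpjg hmn nkujh kuoi smlum nkyd pqjy ttm uqqi
Hunk 7: at line 1 remove [tsovg,bpjg] add [qjnd,pdn] -> 11 lines: fav qjnd pdn hmn nkujh kuoi smlum nkyd pqjy ttm uqqi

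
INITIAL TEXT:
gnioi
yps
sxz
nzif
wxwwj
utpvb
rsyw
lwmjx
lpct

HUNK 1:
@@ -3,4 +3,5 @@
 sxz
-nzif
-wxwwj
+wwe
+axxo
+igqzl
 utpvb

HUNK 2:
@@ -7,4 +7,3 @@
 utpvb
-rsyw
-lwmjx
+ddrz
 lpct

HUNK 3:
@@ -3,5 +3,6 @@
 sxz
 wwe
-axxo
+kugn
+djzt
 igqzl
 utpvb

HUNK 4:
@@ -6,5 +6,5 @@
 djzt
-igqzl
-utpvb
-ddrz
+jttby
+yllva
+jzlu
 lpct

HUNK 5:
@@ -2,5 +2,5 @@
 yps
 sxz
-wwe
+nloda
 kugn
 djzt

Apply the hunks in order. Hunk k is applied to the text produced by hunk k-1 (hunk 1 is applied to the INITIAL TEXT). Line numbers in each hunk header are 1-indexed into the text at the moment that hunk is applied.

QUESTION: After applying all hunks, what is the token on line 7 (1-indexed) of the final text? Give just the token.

Answer: jttby

Derivation:
Hunk 1: at line 3 remove [nzif,wxwwj] add [wwe,axxo,igqzl] -> 10 lines: gnioi yps sxz wwe axxo igqzl utpvb rsyw lwmjx lpct
Hunk 2: at line 7 remove [rsyw,lwmjx] add [ddrz] -> 9 lines: gnioi yps sxz wwe axxo igqzl utpvb ddrz lpct
Hunk 3: at line 3 remove [axxo] add [kugn,djzt] -> 10 lines: gnioi yps sxz wwe kugn djzt igqzl utpvb ddrz lpct
Hunk 4: at line 6 remove [igqzl,utpvb,ddrz] add [jttby,yllva,jzlu] -> 10 lines: gnioi yps sxz wwe kugn djzt jttby yllva jzlu lpct
Hunk 5: at line 2 remove [wwe] add [nloda] -> 10 lines: gnioi yps sxz nloda kugn djzt jttby yllva jzlu lpct
Final line 7: jttby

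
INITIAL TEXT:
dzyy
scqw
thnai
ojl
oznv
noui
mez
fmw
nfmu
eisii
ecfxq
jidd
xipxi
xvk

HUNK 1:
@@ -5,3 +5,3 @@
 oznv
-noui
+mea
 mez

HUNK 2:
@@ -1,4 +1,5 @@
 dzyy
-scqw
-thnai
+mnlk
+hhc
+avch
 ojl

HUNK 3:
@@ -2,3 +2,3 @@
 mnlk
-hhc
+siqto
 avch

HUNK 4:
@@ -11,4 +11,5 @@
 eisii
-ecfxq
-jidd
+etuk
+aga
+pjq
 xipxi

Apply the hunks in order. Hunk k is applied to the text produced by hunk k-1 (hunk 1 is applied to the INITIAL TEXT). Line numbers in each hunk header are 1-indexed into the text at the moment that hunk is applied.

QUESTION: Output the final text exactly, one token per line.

Answer: dzyy
mnlk
siqto
avch
ojl
oznv
mea
mez
fmw
nfmu
eisii
etuk
aga
pjq
xipxi
xvk

Derivation:
Hunk 1: at line 5 remove [noui] add [mea] -> 14 lines: dzyy scqw thnai ojl oznv mea mez fmw nfmu eisii ecfxq jidd xipxi xvk
Hunk 2: at line 1 remove [scqw,thnai] add [mnlk,hhc,avch] -> 15 lines: dzyy mnlk hhc avch ojl oznv mea mez fmw nfmu eisii ecfxq jidd xipxi xvk
Hunk 3: at line 2 remove [hhc] add [siqto] -> 15 lines: dzyy mnlk siqto avch ojl oznv mea mez fmw nfmu eisii ecfxq jidd xipxi xvk
Hunk 4: at line 11 remove [ecfxq,jidd] add [etuk,aga,pjq] -> 16 lines: dzyy mnlk siqto avch ojl oznv mea mez fmw nfmu eisii etuk aga pjq xipxi xvk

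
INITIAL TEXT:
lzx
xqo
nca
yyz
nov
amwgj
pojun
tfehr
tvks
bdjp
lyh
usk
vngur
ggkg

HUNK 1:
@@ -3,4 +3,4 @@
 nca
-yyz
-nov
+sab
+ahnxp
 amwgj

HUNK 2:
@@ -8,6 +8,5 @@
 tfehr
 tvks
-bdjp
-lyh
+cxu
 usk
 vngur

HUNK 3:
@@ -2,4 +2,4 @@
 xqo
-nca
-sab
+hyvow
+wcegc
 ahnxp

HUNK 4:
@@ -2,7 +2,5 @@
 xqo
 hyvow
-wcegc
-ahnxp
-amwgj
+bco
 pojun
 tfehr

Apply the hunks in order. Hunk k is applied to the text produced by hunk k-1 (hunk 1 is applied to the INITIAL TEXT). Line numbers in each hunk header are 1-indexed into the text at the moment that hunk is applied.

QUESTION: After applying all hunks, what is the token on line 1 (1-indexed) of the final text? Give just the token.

Hunk 1: at line 3 remove [yyz,nov] add [sab,ahnxp] -> 14 lines: lzx xqo nca sab ahnxp amwgj pojun tfehr tvks bdjp lyh usk vngur ggkg
Hunk 2: at line 8 remove [bdjp,lyh] add [cxu] -> 13 lines: lzx xqo nca sab ahnxp amwgj pojun tfehr tvks cxu usk vngur ggkg
Hunk 3: at line 2 remove [nca,sab] add [hyvow,wcegc] -> 13 lines: lzx xqo hyvow wcegc ahnxp amwgj pojun tfehr tvks cxu usk vngur ggkg
Hunk 4: at line 2 remove [wcegc,ahnxp,amwgj] add [bco] -> 11 lines: lzx xqo hyvow bco pojun tfehr tvks cxu usk vngur ggkg
Final line 1: lzx

Answer: lzx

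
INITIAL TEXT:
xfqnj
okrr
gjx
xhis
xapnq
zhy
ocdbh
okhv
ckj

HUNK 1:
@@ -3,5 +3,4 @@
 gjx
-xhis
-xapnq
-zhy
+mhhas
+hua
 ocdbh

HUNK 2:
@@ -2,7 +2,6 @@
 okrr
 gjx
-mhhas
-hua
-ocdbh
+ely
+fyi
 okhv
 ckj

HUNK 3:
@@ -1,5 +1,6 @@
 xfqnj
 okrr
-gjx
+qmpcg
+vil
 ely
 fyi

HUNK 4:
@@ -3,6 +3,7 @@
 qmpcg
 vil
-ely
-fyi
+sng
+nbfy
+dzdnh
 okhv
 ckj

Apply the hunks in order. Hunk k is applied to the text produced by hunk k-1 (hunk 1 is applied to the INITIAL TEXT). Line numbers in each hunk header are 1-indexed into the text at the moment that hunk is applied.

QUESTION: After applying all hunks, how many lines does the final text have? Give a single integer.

Hunk 1: at line 3 remove [xhis,xapnq,zhy] add [mhhas,hua] -> 8 lines: xfqnj okrr gjx mhhas hua ocdbh okhv ckj
Hunk 2: at line 2 remove [mhhas,hua,ocdbh] add [ely,fyi] -> 7 lines: xfqnj okrr gjx ely fyi okhv ckj
Hunk 3: at line 1 remove [gjx] add [qmpcg,vil] -> 8 lines: xfqnj okrr qmpcg vil ely fyi okhv ckj
Hunk 4: at line 3 remove [ely,fyi] add [sng,nbfy,dzdnh] -> 9 lines: xfqnj okrr qmpcg vil sng nbfy dzdnh okhv ckj
Final line count: 9

Answer: 9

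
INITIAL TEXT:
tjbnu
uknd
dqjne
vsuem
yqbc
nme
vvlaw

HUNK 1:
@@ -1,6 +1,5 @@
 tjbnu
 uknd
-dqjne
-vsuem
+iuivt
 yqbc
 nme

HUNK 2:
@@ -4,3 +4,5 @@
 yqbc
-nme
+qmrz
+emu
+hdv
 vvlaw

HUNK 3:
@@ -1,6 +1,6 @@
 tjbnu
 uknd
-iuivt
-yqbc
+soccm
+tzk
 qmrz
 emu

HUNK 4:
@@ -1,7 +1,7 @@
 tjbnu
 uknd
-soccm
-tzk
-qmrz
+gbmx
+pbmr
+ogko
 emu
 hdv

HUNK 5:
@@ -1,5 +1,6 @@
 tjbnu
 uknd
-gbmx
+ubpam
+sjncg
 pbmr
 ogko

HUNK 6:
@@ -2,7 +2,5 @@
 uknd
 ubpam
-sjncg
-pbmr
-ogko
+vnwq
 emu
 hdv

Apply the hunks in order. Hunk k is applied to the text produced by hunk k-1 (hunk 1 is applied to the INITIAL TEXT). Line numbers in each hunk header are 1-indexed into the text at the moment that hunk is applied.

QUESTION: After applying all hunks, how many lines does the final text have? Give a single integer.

Answer: 7

Derivation:
Hunk 1: at line 1 remove [dqjne,vsuem] add [iuivt] -> 6 lines: tjbnu uknd iuivt yqbc nme vvlaw
Hunk 2: at line 4 remove [nme] add [qmrz,emu,hdv] -> 8 lines: tjbnu uknd iuivt yqbc qmrz emu hdv vvlaw
Hunk 3: at line 1 remove [iuivt,yqbc] add [soccm,tzk] -> 8 lines: tjbnu uknd soccm tzk qmrz emu hdv vvlaw
Hunk 4: at line 1 remove [soccm,tzk,qmrz] add [gbmx,pbmr,ogko] -> 8 lines: tjbnu uknd gbmx pbmr ogko emu hdv vvlaw
Hunk 5: at line 1 remove [gbmx] add [ubpam,sjncg] -> 9 lines: tjbnu uknd ubpam sjncg pbmr ogko emu hdv vvlaw
Hunk 6: at line 2 remove [sjncg,pbmr,ogko] add [vnwq] -> 7 lines: tjbnu uknd ubpam vnwq emu hdv vvlaw
Final line count: 7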